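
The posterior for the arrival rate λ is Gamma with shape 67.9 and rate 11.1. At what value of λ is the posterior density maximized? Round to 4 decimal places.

Mode = (α−1)/β = 66.9/11.1 = 6.0270.
Mean = α/β = 67.9/11.1 = 6.1171.
This is the posterior mode — the MAP estimate.

6.0270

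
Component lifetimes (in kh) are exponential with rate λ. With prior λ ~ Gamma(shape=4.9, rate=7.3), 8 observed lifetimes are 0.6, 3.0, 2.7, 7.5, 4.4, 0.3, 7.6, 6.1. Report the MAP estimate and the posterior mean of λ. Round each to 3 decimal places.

MAP: 0.301. Posterior mean: 0.327.

Σ times = 32.2. Posterior: Gamma(shape = 4.9+8 = 12.9, rate = 7.3+32.2 = 39.5).
Mode = (α−1)/β = 11.9/39.5 = 0.301.
Mean = α/β = 12.9/39.5 = 0.327.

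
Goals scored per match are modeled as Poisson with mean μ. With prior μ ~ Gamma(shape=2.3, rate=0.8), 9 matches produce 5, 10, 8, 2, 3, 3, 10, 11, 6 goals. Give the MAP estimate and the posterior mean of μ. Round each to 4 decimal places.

Σ counts = 58. Posterior: Gamma(shape = 2.3+58 = 60.3, rate = 0.8+9 = 9.8).
Mode = (α−1)/β = 59.3/9.8 = 6.0510.
Mean = α/β = 60.3/9.8 = 6.1531.
The mean is pulled above the mode by the posterior's right skew.

MAP: 6.0510. Posterior mean: 6.1531.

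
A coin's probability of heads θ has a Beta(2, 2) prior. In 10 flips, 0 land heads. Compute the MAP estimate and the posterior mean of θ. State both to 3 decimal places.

MAP = 0.083; posterior mean = 0.143

Posterior: Beta(2+0, 2+10) = Beta(2, 12).
Mode = (2−1)/(2+12−2) = 1/12 = 0.083.
Mean = 2/(2+12) = 2/14 = 0.143.
The mean is pulled above the mode by the posterior's right skew.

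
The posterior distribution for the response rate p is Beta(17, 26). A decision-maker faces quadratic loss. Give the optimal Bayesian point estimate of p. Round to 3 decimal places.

Mode = (17−1)/(17+26−2) = 16/41 = 0.390.
Mean = 17/(17+26) = 17/43 = 0.395.
Quadratic loss ⇒ the optimal estimator is the posterior mean.

0.395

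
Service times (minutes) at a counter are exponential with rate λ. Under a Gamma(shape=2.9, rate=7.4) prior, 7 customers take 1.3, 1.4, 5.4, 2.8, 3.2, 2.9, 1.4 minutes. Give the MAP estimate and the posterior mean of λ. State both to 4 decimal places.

Σ times = 18.4. Posterior: Gamma(shape = 2.9+7 = 9.9, rate = 7.4+18.4 = 25.8).
Mode = (α−1)/β = 8.9/25.8 = 0.3450.
Mean = α/β = 9.9/25.8 = 0.3837.

MAP estimate = 0.3450, posterior mean = 0.3837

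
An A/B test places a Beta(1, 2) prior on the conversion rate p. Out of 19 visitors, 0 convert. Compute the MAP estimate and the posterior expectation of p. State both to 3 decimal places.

Posterior: Beta(1+0, 2+19) = Beta(1, 21).
Since α = 1 ≤ 1 and β > 1, the Beta density is monotone decreasing on [0,1]; the mode is at 0.
Mean = 1/(1+21) = 0.045.

MAP estimate = 0.000, posterior expectation = 0.045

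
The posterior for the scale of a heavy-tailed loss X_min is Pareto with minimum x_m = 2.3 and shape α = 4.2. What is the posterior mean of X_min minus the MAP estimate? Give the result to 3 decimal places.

The Pareto density is strictly decreasing on [x_m, ∞), so the mode is x_m = 2.300.
Mean = α·x_m/(α−1) = 4.2·2.3/3.2 = 3.019.
Difference = 3.019 − 2.300 = 0.719.

0.719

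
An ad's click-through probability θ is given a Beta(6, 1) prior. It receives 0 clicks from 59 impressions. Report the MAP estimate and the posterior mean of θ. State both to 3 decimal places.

MAP = 0.078, posterior mean = 0.091

Posterior: Beta(6+0, 1+59) = Beta(6, 60).
Mode = (6−1)/(6+60−2) = 5/64 = 0.078.
Mean = 6/(6+60) = 6/66 = 0.091.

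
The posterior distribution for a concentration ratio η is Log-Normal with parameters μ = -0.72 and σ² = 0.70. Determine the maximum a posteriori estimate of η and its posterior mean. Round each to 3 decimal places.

maximum a posteriori estimate = 0.242, posterior mean = 0.691

Mode = exp(μ − σ²) = exp(-1.42) = 0.242.
Mean = exp(μ + σ²/2) = exp(-0.370) = 0.691.
Mean > mode: the posterior has a right tail.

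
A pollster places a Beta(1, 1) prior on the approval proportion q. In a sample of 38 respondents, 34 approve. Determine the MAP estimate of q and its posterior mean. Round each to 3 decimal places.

q_MAP = 0.895, E[q|data] = 0.875

Posterior: Beta(1+34, 1+4) = Beta(35, 5).
Mode = (35−1)/(35+5−2) = 34/38 = 0.895.
With a flat prior the MAP equals the MLE, 34/38.
Mean = 35/(35+5) = 35/40 = 0.875.
Left-skewed posterior ⇒ mean < mode.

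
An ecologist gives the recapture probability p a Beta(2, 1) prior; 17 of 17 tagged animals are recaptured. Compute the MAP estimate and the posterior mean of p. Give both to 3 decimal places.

p_MAP = 1.000, E[p|data] = 0.950

Posterior: Beta(2+17, 1+0) = Beta(19, 1).
Since β = 1 ≤ 1 and α > 1, the Beta density is monotone increasing on [0,1]; the mode is at 1.
Mean = 19/(19+1) = 0.950.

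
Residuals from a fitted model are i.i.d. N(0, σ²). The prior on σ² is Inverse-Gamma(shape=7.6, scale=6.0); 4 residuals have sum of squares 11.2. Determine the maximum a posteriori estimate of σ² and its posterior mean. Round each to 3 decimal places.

maximum a posteriori estimate = 1.094, posterior mean = 1.349

Posterior: Inverse-Gamma(shape = 7.6+4/2 = 9.6, scale = 6.0+11.2/2 = 11.6).
Mode = β/(α+1) = 11.6/10.6 = 1.094.
Mean = β/(α−1) = 11.6/8.6 = 1.349.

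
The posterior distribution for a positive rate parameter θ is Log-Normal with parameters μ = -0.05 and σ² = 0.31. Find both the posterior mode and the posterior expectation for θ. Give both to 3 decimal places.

MAP = 0.698, posterior mean = 1.111

Mode = exp(μ − σ²) = exp(-0.36) = 0.698.
Mean = exp(μ + σ²/2) = exp(0.105) = 1.111.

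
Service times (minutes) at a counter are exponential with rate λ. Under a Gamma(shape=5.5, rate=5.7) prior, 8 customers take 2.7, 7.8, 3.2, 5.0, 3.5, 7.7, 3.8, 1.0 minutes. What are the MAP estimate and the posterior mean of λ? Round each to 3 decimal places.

MAP = 0.309, posterior mean = 0.334

Σ times = 34.7. Posterior: Gamma(shape = 5.5+8 = 13.5, rate = 5.7+34.7 = 40.4).
Mode = (α−1)/β = 12.5/40.4 = 0.309.
Mean = α/β = 13.5/40.4 = 0.334.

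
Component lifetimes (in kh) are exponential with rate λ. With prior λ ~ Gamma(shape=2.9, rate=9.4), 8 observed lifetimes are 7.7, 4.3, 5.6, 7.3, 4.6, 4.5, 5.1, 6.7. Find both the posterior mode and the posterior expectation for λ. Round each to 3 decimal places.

MAP = 0.179; posterior mean = 0.197

Σ times = 45.8. Posterior: Gamma(shape = 2.9+8 = 10.9, rate = 9.4+45.8 = 55.2).
Mode = (α−1)/β = 9.9/55.2 = 0.179.
Mean = α/β = 10.9/55.2 = 0.197.
The mean is pulled above the mode by the posterior's right skew.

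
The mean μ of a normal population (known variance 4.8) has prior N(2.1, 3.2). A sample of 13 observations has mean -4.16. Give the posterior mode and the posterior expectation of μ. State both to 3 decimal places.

posterior mode = -3.512, posterior expectation = -3.512

Posterior for μ is Normal. Precision-weighted mean: (1/3.2·2.1 + 13/4.8·-4.16) / (1/3.2 + 13/4.8) = -3.512.
A Normal posterior is symmetric, so mode = mean.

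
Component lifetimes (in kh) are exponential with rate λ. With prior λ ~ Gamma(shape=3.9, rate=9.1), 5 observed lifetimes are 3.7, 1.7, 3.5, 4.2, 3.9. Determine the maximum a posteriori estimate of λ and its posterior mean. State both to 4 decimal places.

Σ times = 17.0. Posterior: Gamma(shape = 3.9+5 = 8.9, rate = 9.1+17.0 = 26.1).
Mode = (α−1)/β = 7.9/26.1 = 0.3027.
Mean = α/β = 8.9/26.1 = 0.3410.

MAP: 0.3027. Posterior mean: 0.3410.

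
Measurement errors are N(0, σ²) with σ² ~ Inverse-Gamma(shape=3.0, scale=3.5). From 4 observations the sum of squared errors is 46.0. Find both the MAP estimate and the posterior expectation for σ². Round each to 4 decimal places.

Posterior: Inverse-Gamma(shape = 3.0+4/2 = 5.0, scale = 3.5+46.0/2 = 26.5).
Mode = β/(α+1) = 26.5/6.0 = 4.4167.
Mean = β/(α−1) = 26.5/4.0 = 6.6250.

MAP estimate = 4.4167, posterior expectation = 6.6250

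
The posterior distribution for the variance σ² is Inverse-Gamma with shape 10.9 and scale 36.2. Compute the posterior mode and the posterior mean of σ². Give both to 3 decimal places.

MAP = 3.042, posterior mean = 3.657

Mode = β/(α+1) = 36.2/11.9 = 3.042.
Mean = β/(α−1) = 36.2/9.9 = 3.657.
The posterior is right-skewed, so the mean exceeds the mode.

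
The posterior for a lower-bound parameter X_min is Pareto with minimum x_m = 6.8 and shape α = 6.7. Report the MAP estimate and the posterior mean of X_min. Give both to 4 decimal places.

MAP estimate = 6.8000, posterior mean = 7.9930

The Pareto density is strictly decreasing on [x_m, ∞), so the mode is x_m = 6.8000.
Mean = α·x_m/(α−1) = 6.7·6.8/5.7 = 7.9930.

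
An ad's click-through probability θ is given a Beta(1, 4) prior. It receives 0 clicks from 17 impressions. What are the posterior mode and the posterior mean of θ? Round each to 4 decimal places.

MAP: 0.0000. Posterior mean: 0.0455.

Posterior: Beta(1+0, 4+17) = Beta(1, 21).
Since α = 1 ≤ 1 and β > 1, the Beta density is monotone decreasing on [0,1]; the mode is at 0.
Mean = 1/(1+21) = 0.0455.
Right-skewed posterior ⇒ mode < mean.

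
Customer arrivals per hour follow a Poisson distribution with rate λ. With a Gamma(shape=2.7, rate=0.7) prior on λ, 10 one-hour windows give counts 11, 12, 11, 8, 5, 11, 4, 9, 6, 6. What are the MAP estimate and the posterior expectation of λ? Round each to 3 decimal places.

λ_MAP = 7.916, E[λ|data] = 8.009

Σ counts = 83. Posterior: Gamma(shape = 2.7+83 = 85.7, rate = 0.7+10 = 10.7).
Mode = (α−1)/β = 84.7/10.7 = 7.916.
Mean = α/β = 85.7/10.7 = 8.009.
The posterior is right-skewed, so the mean exceeds the mode.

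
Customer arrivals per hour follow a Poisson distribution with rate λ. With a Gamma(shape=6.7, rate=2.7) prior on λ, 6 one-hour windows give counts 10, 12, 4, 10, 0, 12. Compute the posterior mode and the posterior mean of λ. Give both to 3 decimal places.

Σ counts = 48. Posterior: Gamma(shape = 6.7+48 = 54.7, rate = 2.7+6 = 8.7).
Mode = (α−1)/β = 53.7/8.7 = 6.172.
Mean = α/β = 54.7/8.7 = 6.287.
The posterior is right-skewed, so the mean exceeds the mode.

MAP = 6.172; posterior mean = 6.287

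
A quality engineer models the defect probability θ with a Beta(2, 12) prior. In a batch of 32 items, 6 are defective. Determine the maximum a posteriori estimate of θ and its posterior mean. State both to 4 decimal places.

MAP: 0.1591. Posterior mean: 0.1739.

Posterior: Beta(2+6, 12+26) = Beta(8, 38).
Mode = (8−1)/(8+38−2) = 7/44 = 0.1591.
Mean = 8/(8+38) = 8/46 = 0.1739.
The mean is pulled above the mode by the posterior's right skew.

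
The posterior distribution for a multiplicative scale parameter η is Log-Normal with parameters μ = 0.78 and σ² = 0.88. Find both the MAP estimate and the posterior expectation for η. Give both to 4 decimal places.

MAP: 0.9048. Posterior mean: 3.3872.

Mode = exp(μ − σ²) = exp(-0.10) = 0.9048.
Mean = exp(μ + σ²/2) = exp(1.220) = 3.3872.
The mean is pulled above the mode by the posterior's right skew.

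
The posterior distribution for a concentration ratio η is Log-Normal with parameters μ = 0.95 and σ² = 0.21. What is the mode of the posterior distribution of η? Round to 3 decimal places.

Mode = exp(μ − σ²) = exp(0.74) = 2.096.
Mean = exp(μ + σ²/2) = exp(1.055) = 2.872.
This is the posterior mode — the MAP estimate.

2.096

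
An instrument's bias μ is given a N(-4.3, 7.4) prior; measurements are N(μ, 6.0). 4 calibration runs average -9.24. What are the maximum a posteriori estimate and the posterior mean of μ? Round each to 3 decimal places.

Posterior for μ is Normal. Precision-weighted mean: (1/7.4·-4.3 + 4/6.0·-9.24) / (1/7.4 + 4/6.0) = -8.407.
A Normal posterior is symmetric, so mode = mean.

MAP = -8.407; posterior mean = -8.407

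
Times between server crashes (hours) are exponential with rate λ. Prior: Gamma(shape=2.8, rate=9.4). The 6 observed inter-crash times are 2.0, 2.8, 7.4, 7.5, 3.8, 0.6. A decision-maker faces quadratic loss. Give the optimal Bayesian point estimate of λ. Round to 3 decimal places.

0.263

Σ times = 24.1. Posterior: Gamma(shape = 2.8+6 = 8.8, rate = 9.4+24.1 = 33.5).
Mode = (α−1)/β = 7.8/33.5 = 0.233.
Mean = α/β = 8.8/33.5 = 0.263.
Quadratic loss ⇒ the optimal estimator is the posterior mean.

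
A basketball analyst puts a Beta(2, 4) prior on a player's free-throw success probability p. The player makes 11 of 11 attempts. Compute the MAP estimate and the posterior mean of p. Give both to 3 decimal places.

Posterior: Beta(2+11, 4+0) = Beta(13, 4).
Mode = (13−1)/(13+4−2) = 12/15 = 0.800.
Mean = 13/(13+4) = 13/17 = 0.765.

MAP = 0.800; posterior mean = 0.765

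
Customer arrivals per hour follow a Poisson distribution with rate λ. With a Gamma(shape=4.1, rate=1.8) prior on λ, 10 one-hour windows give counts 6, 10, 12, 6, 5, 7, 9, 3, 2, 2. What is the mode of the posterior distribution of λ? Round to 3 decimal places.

5.517

Σ counts = 62. Posterior: Gamma(shape = 4.1+62 = 66.1, rate = 1.8+10 = 11.8).
Mode = (α−1)/β = 65.1/11.8 = 5.517.
Mean = α/β = 66.1/11.8 = 5.602.
This is the posterior mode — the MAP estimate.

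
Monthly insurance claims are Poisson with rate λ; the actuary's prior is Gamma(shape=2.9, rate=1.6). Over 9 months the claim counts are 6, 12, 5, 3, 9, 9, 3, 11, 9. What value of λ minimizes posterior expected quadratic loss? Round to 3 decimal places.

Σ counts = 67. Posterior: Gamma(shape = 2.9+67 = 69.9, rate = 1.6+9 = 10.6).
Mode = (α−1)/β = 68.9/10.6 = 6.500.
Mean = α/β = 69.9/10.6 = 6.594.
Quadratic loss ⇒ the optimal estimator is the posterior mean.

6.594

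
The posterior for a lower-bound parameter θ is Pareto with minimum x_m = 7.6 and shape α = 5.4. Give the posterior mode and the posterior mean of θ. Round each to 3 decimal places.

The Pareto density is strictly decreasing on [x_m, ∞), so the mode is x_m = 7.600.
Mean = α·x_m/(α−1) = 5.4·7.6/4.4 = 9.327.

posterior mode = 7.600, posterior mean = 9.327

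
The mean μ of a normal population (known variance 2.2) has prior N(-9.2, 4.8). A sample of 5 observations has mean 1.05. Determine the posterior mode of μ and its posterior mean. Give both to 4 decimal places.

MAP: 0.1893. Posterior mean: 0.1893.

Posterior for μ is Normal. Precision-weighted mean: (1/4.8·-9.2 + 5/2.2·1.05) / (1/4.8 + 5/2.2) = 0.1893.
A Normal posterior is symmetric, so mode = mean.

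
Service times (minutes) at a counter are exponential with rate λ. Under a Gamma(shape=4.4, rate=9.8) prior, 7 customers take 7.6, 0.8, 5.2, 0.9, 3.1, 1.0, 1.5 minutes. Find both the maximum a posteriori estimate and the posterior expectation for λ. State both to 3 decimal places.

MAP = 0.348; posterior mean = 0.381

Σ times = 20.1. Posterior: Gamma(shape = 4.4+7 = 11.4, rate = 9.8+20.1 = 29.9).
Mode = (α−1)/β = 10.4/29.9 = 0.348.
Mean = α/β = 11.4/29.9 = 0.381.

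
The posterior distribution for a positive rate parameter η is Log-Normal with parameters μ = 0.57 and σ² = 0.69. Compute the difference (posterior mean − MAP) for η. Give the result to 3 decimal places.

Mode = exp(μ − σ²) = exp(-0.12) = 0.887.
Mean = exp(μ + σ²/2) = exp(0.915) = 2.497.
Difference = 2.497 − 0.887 = 1.610.

1.610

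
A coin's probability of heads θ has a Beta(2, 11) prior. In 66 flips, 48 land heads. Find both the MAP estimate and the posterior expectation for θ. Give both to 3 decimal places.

Posterior: Beta(2+48, 11+18) = Beta(50, 29).
Mode = (50−1)/(50+29−2) = 49/77 = 0.636.
Mean = 50/(50+29) = 50/79 = 0.633.
The mean is pulled below the mode by the posterior's left skew.

MAP estimate = 0.636, posterior expectation = 0.633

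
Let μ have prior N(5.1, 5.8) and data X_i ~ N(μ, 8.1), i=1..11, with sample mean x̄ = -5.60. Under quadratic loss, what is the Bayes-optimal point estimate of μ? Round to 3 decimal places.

Posterior for μ is Normal. Precision-weighted mean: (1/5.8·5.1 + 11/8.1·-5.60) / (1/5.8 + 11/8.1) = -4.395.
A Normal posterior is symmetric, so mode = mean.
Quadratic loss ⇒ the optimal estimator is the posterior mean.

-4.395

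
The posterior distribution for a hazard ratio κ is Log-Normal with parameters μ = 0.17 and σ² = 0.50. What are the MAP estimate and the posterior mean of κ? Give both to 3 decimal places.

Mode = exp(μ − σ²) = exp(-0.33) = 0.719.
Mean = exp(μ + σ²/2) = exp(0.420) = 1.522.

κ_MAP = 0.719, E[κ|data] = 1.522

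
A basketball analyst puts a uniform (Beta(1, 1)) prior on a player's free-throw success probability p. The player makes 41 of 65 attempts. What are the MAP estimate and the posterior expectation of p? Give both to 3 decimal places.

MAP = 0.631; posterior mean = 0.627

Posterior: Beta(1+41, 1+24) = Beta(42, 25).
Mode = (42−1)/(42+25−2) = 41/65 = 0.631.
With a flat prior the MAP equals the MLE, 41/65.
Mean = 42/(42+25) = 42/67 = 0.627.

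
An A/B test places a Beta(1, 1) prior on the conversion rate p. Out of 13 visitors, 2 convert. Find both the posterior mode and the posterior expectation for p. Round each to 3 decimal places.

Posterior: Beta(1+2, 1+11) = Beta(3, 12).
Mode = (3−1)/(3+12−2) = 2/13 = 0.154.
With a flat prior the MAP equals the MLE, 2/13.
Mean = 3/(3+12) = 3/15 = 0.200.

posterior mode = 0.154, posterior expectation = 0.200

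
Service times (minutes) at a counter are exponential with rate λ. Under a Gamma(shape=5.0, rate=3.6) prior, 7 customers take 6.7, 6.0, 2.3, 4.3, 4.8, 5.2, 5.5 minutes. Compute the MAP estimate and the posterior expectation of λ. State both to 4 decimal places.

MAP = 0.2865, posterior mean = 0.3125

Σ times = 34.8. Posterior: Gamma(shape = 5.0+7 = 12.0, rate = 3.6+34.8 = 38.4).
Mode = (α−1)/β = 11.0/38.4 = 0.2865.
Mean = α/β = 12.0/38.4 = 0.3125.
The posterior is right-skewed, so the mean exceeds the mode.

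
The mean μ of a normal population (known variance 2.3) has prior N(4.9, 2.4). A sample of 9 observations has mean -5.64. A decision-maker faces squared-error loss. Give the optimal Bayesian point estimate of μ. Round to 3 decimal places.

-4.626

Posterior for μ is Normal. Precision-weighted mean: (1/2.4·4.9 + 9/2.3·-5.64) / (1/2.4 + 9/2.3) = -4.626.
A Normal posterior is symmetric, so mode = mean.
Squared-error loss ⇒ the optimal estimator is the posterior mean.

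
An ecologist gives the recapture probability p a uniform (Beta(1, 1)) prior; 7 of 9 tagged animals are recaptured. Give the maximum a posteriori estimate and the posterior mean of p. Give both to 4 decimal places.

Posterior: Beta(1+7, 1+2) = Beta(8, 3).
Mode = (8−1)/(8+3−2) = 7/9 = 0.7778.
With a flat prior the MAP equals the MLE, 7/9.
Mean = 8/(8+3) = 8/11 = 0.7273.
The mean is pulled below the mode by the posterior's left skew.

p_MAP = 0.7778, E[p|data] = 0.7273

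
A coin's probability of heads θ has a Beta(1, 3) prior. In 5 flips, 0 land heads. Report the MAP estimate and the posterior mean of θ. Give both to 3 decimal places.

θ_MAP = 0.000, E[θ|data] = 0.111

Posterior: Beta(1+0, 3+5) = Beta(1, 8).
Since α = 1 ≤ 1 and β > 1, the Beta density is monotone decreasing on [0,1]; the mode is at 0.
Mean = 1/(1+8) = 0.111.
Right-skewed posterior ⇒ mode < mean.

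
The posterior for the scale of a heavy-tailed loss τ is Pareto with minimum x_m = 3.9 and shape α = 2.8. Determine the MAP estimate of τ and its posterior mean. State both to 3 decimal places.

The Pareto density is strictly decreasing on [x_m, ∞), so the mode is x_m = 3.900.
Mean = α·x_m/(α−1) = 2.8·3.9/1.8 = 6.067.
Right-skewed posterior ⇒ mode < mean.

τ_MAP = 3.900, E[τ|data] = 6.067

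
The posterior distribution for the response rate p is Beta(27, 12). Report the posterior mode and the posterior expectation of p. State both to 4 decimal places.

Mode = (27−1)/(27+12−2) = 26/37 = 0.7027.
Mean = 27/(27+12) = 27/39 = 0.6923.
The posterior is left-skewed, so the mode exceeds the mean.

MAP = 0.7027, posterior mean = 0.6923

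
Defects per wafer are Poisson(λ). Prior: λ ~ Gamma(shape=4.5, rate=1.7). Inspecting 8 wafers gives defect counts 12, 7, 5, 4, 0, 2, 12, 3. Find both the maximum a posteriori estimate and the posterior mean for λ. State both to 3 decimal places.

Σ counts = 45. Posterior: Gamma(shape = 4.5+45 = 49.5, rate = 1.7+8 = 9.7).
Mode = (α−1)/β = 48.5/9.7 = 5.000.
Mean = α/β = 49.5/9.7 = 5.103.

MAP = 5.000; posterior mean = 5.103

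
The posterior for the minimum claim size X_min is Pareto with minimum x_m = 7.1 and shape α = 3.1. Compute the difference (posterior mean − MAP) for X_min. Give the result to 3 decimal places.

3.381

The Pareto density is strictly decreasing on [x_m, ∞), so the mode is x_m = 7.100.
Mean = α·x_m/(α−1) = 3.1·7.1/2.1 = 10.481.
Difference = 10.481 − 7.100 = 3.381.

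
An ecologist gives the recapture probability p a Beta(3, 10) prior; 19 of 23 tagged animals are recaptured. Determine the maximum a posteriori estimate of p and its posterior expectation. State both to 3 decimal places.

Posterior: Beta(3+19, 10+4) = Beta(22, 14).
Mode = (22−1)/(22+14−2) = 21/34 = 0.618.
Mean = 22/(22+14) = 22/36 = 0.611.

MAP = 0.618, posterior mean = 0.611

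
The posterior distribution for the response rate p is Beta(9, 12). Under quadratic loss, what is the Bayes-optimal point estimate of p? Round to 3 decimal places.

Mode = (9−1)/(9+12−2) = 8/19 = 0.421.
Mean = 9/(9+12) = 9/21 = 0.429.
Quadratic loss ⇒ the optimal estimator is the posterior mean.

0.429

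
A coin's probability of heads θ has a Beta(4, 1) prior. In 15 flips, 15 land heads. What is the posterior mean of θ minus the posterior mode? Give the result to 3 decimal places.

Posterior: Beta(4+15, 1+0) = Beta(19, 1).
Since β = 1 ≤ 1 and α > 1, the Beta density is monotone increasing on [0,1]; the mode is at 1.
Mean = 19/(19+1) = 0.950.
Difference = 0.950 − 1.000 = -0.050.
The posterior is left-skewed, so the mode exceeds the mean.

-0.050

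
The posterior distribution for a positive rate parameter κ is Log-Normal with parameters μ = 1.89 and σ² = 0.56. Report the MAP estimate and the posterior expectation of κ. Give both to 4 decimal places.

MAP: 3.7810. Posterior mean: 8.7583.

Mode = exp(μ − σ²) = exp(1.33) = 3.7810.
Mean = exp(μ + σ²/2) = exp(2.170) = 8.7583.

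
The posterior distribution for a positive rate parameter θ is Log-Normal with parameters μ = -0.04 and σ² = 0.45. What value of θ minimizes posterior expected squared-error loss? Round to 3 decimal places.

Mode = exp(μ − σ²) = exp(-0.49) = 0.613.
Mean = exp(μ + σ²/2) = exp(0.185) = 1.203.
Squared-error loss ⇒ the optimal estimator is the posterior mean.

1.203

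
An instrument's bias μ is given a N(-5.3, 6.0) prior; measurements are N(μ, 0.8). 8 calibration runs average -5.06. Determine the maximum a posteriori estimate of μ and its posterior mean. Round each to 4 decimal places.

Posterior for μ is Normal. Precision-weighted mean: (1/6.0·-5.3 + 8/0.8·-5.06) / (1/6.0 + 8/0.8) = -5.0639.
A Normal posterior is symmetric, so mode = mean.

μ_MAP = -5.0639, E[μ|data] = -5.0639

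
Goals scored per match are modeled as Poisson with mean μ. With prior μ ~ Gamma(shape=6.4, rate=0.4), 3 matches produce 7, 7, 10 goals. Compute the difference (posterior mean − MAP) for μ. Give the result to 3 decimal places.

Σ counts = 24. Posterior: Gamma(shape = 6.4+24 = 30.4, rate = 0.4+3 = 3.4).
Mode = (α−1)/β = 29.4/3.4 = 8.647.
Mean = α/β = 30.4/3.4 = 8.941.
Difference = 8.941 − 8.647 = 0.294.
Right-skewed posterior ⇒ mode < mean.

0.294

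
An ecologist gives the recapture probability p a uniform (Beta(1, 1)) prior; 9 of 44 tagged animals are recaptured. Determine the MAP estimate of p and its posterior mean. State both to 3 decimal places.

Posterior: Beta(1+9, 1+35) = Beta(10, 36).
Mode = (10−1)/(10+36−2) = 9/44 = 0.205.
With a flat prior the MAP equals the MLE, 9/44.
Mean = 10/(10+36) = 10/46 = 0.217.
The mean is pulled above the mode by the posterior's right skew.

MAP: 0.205. Posterior mean: 0.217.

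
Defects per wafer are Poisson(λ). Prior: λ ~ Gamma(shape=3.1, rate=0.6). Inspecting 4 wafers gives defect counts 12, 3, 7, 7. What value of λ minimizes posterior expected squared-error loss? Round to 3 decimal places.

6.978

Σ counts = 29. Posterior: Gamma(shape = 3.1+29 = 32.1, rate = 0.6+4 = 4.6).
Mode = (α−1)/β = 31.1/4.6 = 6.761.
Mean = α/β = 32.1/4.6 = 6.978.
Squared-error loss ⇒ the optimal estimator is the posterior mean.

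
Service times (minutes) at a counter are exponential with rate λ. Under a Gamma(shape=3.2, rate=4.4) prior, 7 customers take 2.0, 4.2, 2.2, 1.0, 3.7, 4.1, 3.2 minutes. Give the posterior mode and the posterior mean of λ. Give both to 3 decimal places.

MAP: 0.371. Posterior mean: 0.411.

Σ times = 20.4. Posterior: Gamma(shape = 3.2+7 = 10.2, rate = 4.4+20.4 = 24.8).
Mode = (α−1)/β = 9.2/24.8 = 0.371.
Mean = α/β = 10.2/24.8 = 0.411.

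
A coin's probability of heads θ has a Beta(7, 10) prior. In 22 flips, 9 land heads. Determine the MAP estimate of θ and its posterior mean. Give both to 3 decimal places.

Posterior: Beta(7+9, 10+13) = Beta(16, 23).
Mode = (16−1)/(16+23−2) = 15/37 = 0.405.
Mean = 16/(16+23) = 16/39 = 0.410.

MAP = 0.405, posterior mean = 0.410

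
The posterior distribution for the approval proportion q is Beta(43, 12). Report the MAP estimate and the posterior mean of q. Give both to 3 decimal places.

Mode = (43−1)/(43+12−2) = 42/53 = 0.792.
Mean = 43/(43+12) = 43/55 = 0.782.

MAP: 0.792. Posterior mean: 0.782.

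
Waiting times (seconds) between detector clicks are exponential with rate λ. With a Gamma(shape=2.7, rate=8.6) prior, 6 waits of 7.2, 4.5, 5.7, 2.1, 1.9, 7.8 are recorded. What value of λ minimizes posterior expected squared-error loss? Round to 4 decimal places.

Σ times = 29.2. Posterior: Gamma(shape = 2.7+6 = 8.7, rate = 8.6+29.2 = 37.8).
Mode = (α−1)/β = 7.7/37.8 = 0.2037.
Mean = α/β = 8.7/37.8 = 0.2302.
Squared-error loss ⇒ the optimal estimator is the posterior mean.

0.2302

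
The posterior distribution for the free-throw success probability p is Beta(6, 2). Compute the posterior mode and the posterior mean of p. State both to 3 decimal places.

MAP: 0.833. Posterior mean: 0.750.

Mode = (6−1)/(6+2−2) = 5/6 = 0.833.
Mean = 6/(6+2) = 6/8 = 0.750.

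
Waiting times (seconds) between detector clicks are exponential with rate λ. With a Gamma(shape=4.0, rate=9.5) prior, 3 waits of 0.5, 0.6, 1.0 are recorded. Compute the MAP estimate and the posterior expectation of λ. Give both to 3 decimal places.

MAP: 0.517. Posterior mean: 0.603.

Σ times = 2.1. Posterior: Gamma(shape = 4.0+3 = 7.0, rate = 9.5+2.1 = 11.6).
Mode = (α−1)/β = 6.0/11.6 = 0.517.
Mean = α/β = 7.0/11.6 = 0.603.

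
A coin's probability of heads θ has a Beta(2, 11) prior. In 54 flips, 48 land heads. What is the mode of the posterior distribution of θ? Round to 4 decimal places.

0.7538

Posterior: Beta(2+48, 11+6) = Beta(50, 17).
Mode = (50−1)/(50+17−2) = 49/65 = 0.7538.
Mean = 50/(50+17) = 50/67 = 0.7463.
This is the posterior mode — the MAP estimate.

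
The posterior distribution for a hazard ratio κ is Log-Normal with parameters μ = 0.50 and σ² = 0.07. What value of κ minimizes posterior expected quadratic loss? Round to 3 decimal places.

Mode = exp(μ − σ²) = exp(0.43) = 1.537.
Mean = exp(μ + σ²/2) = exp(0.535) = 1.707.
Quadratic loss ⇒ the optimal estimator is the posterior mean.

1.707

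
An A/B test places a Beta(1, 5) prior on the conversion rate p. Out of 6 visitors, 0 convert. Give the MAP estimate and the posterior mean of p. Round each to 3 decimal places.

MAP = 0.000; posterior mean = 0.083

Posterior: Beta(1+0, 5+6) = Beta(1, 11).
Since α = 1 ≤ 1 and β > 1, the Beta density is monotone decreasing on [0,1]; the mode is at 0.
Mean = 1/(1+11) = 0.083.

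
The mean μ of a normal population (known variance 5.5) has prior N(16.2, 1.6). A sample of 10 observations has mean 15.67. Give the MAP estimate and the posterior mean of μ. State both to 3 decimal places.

MAP: 15.806. Posterior mean: 15.806.

Posterior for μ is Normal. Precision-weighted mean: (1/1.6·16.2 + 10/5.5·15.67) / (1/1.6 + 10/5.5) = 15.806.
A Normal posterior is symmetric, so mode = mean.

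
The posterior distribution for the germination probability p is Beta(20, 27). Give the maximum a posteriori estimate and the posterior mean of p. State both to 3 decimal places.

MAP = 0.422; posterior mean = 0.426

Mode = (20−1)/(20+27−2) = 19/45 = 0.422.
Mean = 20/(20+27) = 20/47 = 0.426.
The posterior is right-skewed, so the mean exceeds the mode.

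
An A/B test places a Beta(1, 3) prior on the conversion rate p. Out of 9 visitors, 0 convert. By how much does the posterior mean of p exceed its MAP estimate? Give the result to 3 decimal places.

0.077

Posterior: Beta(1+0, 3+9) = Beta(1, 12).
Since α = 1 ≤ 1 and β > 1, the Beta density is monotone decreasing on [0,1]; the mode is at 0.
Mean = 1/(1+12) = 0.077.
Difference = 0.077 − 0.000 = 0.077.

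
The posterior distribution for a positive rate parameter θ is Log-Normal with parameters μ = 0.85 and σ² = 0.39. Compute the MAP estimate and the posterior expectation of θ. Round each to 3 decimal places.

Mode = exp(μ − σ²) = exp(0.46) = 1.584.
Mean = exp(μ + σ²/2) = exp(1.045) = 2.843.

MAP: 1.584. Posterior mean: 2.843.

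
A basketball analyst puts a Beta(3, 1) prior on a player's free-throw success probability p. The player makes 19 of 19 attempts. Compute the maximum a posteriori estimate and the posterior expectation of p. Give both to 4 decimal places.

Posterior: Beta(3+19, 1+0) = Beta(22, 1).
Since β = 1 ≤ 1 and α > 1, the Beta density is monotone increasing on [0,1]; the mode is at 1.
Mean = 22/(22+1) = 0.9565.

MAP = 1.0000, posterior mean = 0.9565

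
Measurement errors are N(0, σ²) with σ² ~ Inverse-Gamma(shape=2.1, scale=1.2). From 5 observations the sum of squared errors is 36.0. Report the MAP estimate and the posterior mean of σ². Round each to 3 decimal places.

MAP estimate = 3.429, posterior mean = 5.333

Posterior: Inverse-Gamma(shape = 2.1+5/2 = 4.6, scale = 1.2+36.0/2 = 19.2).
Mode = β/(α+1) = 19.2/5.6 = 3.429.
Mean = β/(α−1) = 19.2/3.6 = 5.333.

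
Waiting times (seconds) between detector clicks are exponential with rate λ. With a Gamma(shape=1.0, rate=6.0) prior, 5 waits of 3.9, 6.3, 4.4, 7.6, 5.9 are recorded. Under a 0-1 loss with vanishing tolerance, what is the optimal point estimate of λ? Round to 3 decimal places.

Σ times = 28.1. Posterior: Gamma(shape = 1.0+5 = 6.0, rate = 6.0+28.1 = 34.1).
Mode = (α−1)/β = 5.0/34.1 = 0.147.
Mean = α/β = 6.0/34.1 = 0.176.
This is the posterior mode — the MAP estimate.

0.147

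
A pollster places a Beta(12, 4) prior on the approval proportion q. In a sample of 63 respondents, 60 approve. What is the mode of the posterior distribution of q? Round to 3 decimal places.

0.922

Posterior: Beta(12+60, 4+3) = Beta(72, 7).
Mode = (72−1)/(72+7−2) = 71/77 = 0.922.
Mean = 72/(72+7) = 72/79 = 0.911.
This is the posterior mode — the MAP estimate.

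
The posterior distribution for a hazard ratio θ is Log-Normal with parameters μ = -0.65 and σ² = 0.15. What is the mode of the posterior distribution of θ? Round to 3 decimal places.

0.449

Mode = exp(μ − σ²) = exp(-0.80) = 0.449.
Mean = exp(μ + σ²/2) = exp(-0.575) = 0.563.
This is the posterior mode — the MAP estimate.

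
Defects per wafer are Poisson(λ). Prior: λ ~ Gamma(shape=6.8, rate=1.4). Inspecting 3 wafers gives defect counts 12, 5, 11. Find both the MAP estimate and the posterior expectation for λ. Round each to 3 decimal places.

Σ counts = 28. Posterior: Gamma(shape = 6.8+28 = 34.8, rate = 1.4+3 = 4.4).
Mode = (α−1)/β = 33.8/4.4 = 7.682.
Mean = α/β = 34.8/4.4 = 7.909.

MAP = 7.682; posterior mean = 7.909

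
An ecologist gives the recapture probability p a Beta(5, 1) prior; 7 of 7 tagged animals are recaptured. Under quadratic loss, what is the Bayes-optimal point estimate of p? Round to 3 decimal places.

Posterior: Beta(5+7, 1+0) = Beta(12, 1).
Since β = 1 ≤ 1 and α > 1, the Beta density is monotone increasing on [0,1]; the mode is at 1.
Mean = 12/(12+1) = 0.923.
Quadratic loss ⇒ the optimal estimator is the posterior mean.

0.923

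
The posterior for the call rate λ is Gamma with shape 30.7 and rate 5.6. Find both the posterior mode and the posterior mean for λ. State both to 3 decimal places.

MAP = 5.304; posterior mean = 5.482

Mode = (α−1)/β = 29.7/5.6 = 5.304.
Mean = α/β = 30.7/5.6 = 5.482.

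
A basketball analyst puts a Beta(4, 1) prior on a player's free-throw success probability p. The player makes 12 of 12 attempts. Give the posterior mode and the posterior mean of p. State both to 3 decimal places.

Posterior: Beta(4+12, 1+0) = Beta(16, 1).
Since β = 1 ≤ 1 and α > 1, the Beta density is monotone increasing on [0,1]; the mode is at 1.
Mean = 16/(16+1) = 0.941.
Left-skewed posterior ⇒ mean < mode.

p_MAP = 1.000, E[p|data] = 0.941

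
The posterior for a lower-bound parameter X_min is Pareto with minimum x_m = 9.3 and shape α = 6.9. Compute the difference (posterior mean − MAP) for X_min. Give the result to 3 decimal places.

The Pareto density is strictly decreasing on [x_m, ∞), so the mode is x_m = 9.300.
Mean = α·x_m/(α−1) = 6.9·9.3/5.9 = 10.876.
Difference = 10.876 − 9.300 = 1.576.
The posterior is right-skewed, so the mean exceeds the mode.

1.576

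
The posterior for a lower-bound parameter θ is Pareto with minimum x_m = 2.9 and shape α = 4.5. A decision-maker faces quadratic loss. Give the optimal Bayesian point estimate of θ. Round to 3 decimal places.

The Pareto density is strictly decreasing on [x_m, ∞), so the mode is x_m = 2.900.
Mean = α·x_m/(α−1) = 4.5·2.9/3.5 = 3.729.
Quadratic loss ⇒ the optimal estimator is the posterior mean.

3.729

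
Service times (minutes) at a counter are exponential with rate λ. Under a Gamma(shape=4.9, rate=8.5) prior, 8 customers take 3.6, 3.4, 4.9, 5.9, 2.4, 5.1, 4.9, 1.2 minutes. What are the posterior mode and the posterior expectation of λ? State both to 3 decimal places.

MAP: 0.298. Posterior mean: 0.323.

Σ times = 31.4. Posterior: Gamma(shape = 4.9+8 = 12.9, rate = 8.5+31.4 = 39.9).
Mode = (α−1)/β = 11.9/39.9 = 0.298.
Mean = α/β = 12.9/39.9 = 0.323.
Right-skewed posterior ⇒ mode < mean.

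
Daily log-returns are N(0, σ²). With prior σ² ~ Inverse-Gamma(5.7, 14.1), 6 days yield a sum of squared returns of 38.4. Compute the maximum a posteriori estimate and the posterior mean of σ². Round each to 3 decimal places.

MAP: 3.433. Posterior mean: 4.325.

Posterior: Inverse-Gamma(shape = 5.7+6/2 = 8.7, scale = 14.1+38.4/2 = 33.3).
Mode = β/(α+1) = 33.3/9.7 = 3.433.
Mean = β/(α−1) = 33.3/7.7 = 4.325.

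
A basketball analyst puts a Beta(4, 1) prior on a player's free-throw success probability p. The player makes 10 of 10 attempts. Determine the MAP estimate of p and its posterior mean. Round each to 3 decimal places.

MAP estimate = 1.000, posterior mean = 0.933

Posterior: Beta(4+10, 1+0) = Beta(14, 1).
Since β = 1 ≤ 1 and α > 1, the Beta density is monotone increasing on [0,1]; the mode is at 1.
Mean = 14/(14+1) = 0.933.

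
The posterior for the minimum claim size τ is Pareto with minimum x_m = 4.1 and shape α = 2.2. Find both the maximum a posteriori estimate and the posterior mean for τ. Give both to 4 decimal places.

maximum a posteriori estimate = 4.1000, posterior mean = 7.5167

The Pareto density is strictly decreasing on [x_m, ∞), so the mode is x_m = 4.1000.
Mean = α·x_m/(α−1) = 2.2·4.1/1.2 = 7.5167.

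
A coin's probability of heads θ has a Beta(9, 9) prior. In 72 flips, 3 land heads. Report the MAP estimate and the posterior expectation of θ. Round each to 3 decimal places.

MAP = 0.125; posterior mean = 0.133

Posterior: Beta(9+3, 9+69) = Beta(12, 78).
Mode = (12−1)/(12+78−2) = 11/88 = 0.125.
Mean = 12/(12+78) = 12/90 = 0.133.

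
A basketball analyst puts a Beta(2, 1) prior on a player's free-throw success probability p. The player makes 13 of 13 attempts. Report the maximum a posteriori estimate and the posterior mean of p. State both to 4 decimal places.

Posterior: Beta(2+13, 1+0) = Beta(15, 1).
Since β = 1 ≤ 1 and α > 1, the Beta density is monotone increasing on [0,1]; the mode is at 1.
Mean = 15/(15+1) = 0.9375.
The posterior is left-skewed, so the mode exceeds the mean.

MAP = 1.0000; posterior mean = 0.9375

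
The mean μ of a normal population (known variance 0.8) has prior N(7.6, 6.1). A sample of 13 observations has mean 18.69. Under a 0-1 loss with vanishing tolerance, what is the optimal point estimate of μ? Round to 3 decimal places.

18.579

Posterior for μ is Normal. Precision-weighted mean: (1/6.1·7.6 + 13/0.8·18.69) / (1/6.1 + 13/0.8) = 18.579.
A Normal posterior is symmetric, so mode = mean.
This is the posterior mode — the MAP estimate.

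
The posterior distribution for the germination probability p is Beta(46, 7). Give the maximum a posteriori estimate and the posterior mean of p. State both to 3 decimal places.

MAP: 0.882. Posterior mean: 0.868.

Mode = (46−1)/(46+7−2) = 45/51 = 0.882.
Mean = 46/(46+7) = 46/53 = 0.868.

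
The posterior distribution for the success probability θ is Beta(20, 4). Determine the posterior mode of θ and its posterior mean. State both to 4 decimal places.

MAP = 0.8636, posterior mean = 0.8333

Mode = (20−1)/(20+4−2) = 19/22 = 0.8636.
Mean = 20/(20+4) = 20/24 = 0.8333.
The mean is pulled below the mode by the posterior's left skew.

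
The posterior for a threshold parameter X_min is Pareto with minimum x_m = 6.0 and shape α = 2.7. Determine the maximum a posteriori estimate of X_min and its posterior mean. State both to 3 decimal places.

X_min_MAP = 6.000, E[X_min|data] = 9.529

The Pareto density is strictly decreasing on [x_m, ∞), so the mode is x_m = 6.000.
Mean = α·x_m/(α−1) = 2.7·6.0/1.7 = 9.529.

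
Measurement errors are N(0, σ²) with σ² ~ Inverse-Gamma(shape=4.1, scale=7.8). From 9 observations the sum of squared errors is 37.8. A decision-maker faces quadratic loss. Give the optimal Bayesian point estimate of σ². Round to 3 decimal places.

Posterior: Inverse-Gamma(shape = 4.1+9/2 = 8.6, scale = 7.8+37.8/2 = 26.7).
Mode = β/(α+1) = 26.7/9.6 = 2.781.
Mean = β/(α−1) = 26.7/7.6 = 3.513.
Quadratic loss ⇒ the optimal estimator is the posterior mean.

3.513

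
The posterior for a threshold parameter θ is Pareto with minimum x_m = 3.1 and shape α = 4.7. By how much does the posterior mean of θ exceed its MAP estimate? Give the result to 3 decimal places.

The Pareto density is strictly decreasing on [x_m, ∞), so the mode is x_m = 3.100.
Mean = α·x_m/(α−1) = 4.7·3.1/3.7 = 3.938.
Difference = 3.938 − 3.100 = 0.838.
Mean > mode: the posterior has a right tail.

0.838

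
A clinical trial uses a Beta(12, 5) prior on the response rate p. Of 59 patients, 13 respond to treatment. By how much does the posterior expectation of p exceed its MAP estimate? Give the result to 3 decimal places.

0.005

Posterior: Beta(12+13, 5+46) = Beta(25, 51).
Mode = (25−1)/(25+51−2) = 24/74 = 0.324.
Mean = 25/(25+51) = 25/76 = 0.329.
Difference = 0.329 − 0.324 = 0.005.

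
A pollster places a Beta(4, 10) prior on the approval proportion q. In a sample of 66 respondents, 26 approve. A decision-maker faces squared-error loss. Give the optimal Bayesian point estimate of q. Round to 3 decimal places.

0.375

Posterior: Beta(4+26, 10+40) = Beta(30, 50).
Mode = (30−1)/(30+50−2) = 29/78 = 0.372.
Mean = 30/(30+50) = 30/80 = 0.375.
Squared-error loss ⇒ the optimal estimator is the posterior mean.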